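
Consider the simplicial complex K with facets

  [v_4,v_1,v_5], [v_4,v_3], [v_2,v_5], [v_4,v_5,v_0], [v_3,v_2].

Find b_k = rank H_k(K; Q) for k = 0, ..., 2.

K has 6 vertices, 8 edges, 2 triangles.
rank ∂_0 = 0, rank ∂_1 = 5 ⇒ b_0 = 6 − 0 − 5 = 1; all invariant factors of ∂_1 are 1 so no torsion. So H_0 = Z.
rank ∂_1 = 5, rank ∂_2 = 2 ⇒ b_1 = 8 − 5 − 2 = 1; all invariant factors of ∂_2 are 1 so no torsion. So H_1 = Z.
rank ∂_2 = 2, rank ∂_3 = 0 ⇒ b_2 = 2 − 2 − 0 = 0. So H_2 = 0.

b_0 = 1, b_1 = 1, b_2 = 0.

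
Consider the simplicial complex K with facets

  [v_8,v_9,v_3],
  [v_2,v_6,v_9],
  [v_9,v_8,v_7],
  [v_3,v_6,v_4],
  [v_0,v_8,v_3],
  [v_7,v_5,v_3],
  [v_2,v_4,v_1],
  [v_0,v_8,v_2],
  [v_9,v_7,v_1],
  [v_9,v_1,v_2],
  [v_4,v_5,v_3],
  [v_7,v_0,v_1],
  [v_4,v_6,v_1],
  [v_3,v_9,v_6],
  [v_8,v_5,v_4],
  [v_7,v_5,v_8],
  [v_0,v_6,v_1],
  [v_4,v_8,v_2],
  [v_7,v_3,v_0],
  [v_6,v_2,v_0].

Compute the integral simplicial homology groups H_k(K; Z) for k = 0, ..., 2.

H_0 ≅ Z,  H_1 ≅ Z ⊕ Z/2,  H_2 = 0.

Take the total order v_0 < v_1 < v_2 < v_3 < v_4 < v_5 < v_6 < v_7 < v_8 < v_9 on the vertex set. Then K (dimension 2) consists of the simplices:

  0-simplices (10): [v_0], [v_1], [v_2], [v_3], [v_4], [v_5], [v_6], [v_7], [v_8], [v_9]
  1-simplices (30): (30 of them)
  2-simplices (20): (20 of them)

giving chain groups C_0 ≅ Z^10, C_1 ≅ Z^30, C_2 ≅ Z^20.

The boundary map ∂_1: C_1 → C_0 maps an edge to its endpoints' difference, ∂[p,q] = q − p. For instance
  ∂[v_2,v_9] = [v_9] − [v_2].
The 10×30 boundary matrix has rank 9 and Smith normal form diag(1,1,1,1,1,1,1,1,1).

∂_2: C_2 → C_1 sends each 2-simplex [p,q,r] to [q,r] − [p,r] + [p,q]. For instance
  ∂[v_3,v_8,v_9] = [v_8,v_9] − [v_3,v_9] + [v_3,v_8],
  ∂[v_1,v_2,v_4] = [v_2,v_4] − [v_1,v_4] + [v_1,v_2].
As a 30×20 matrix over Z this has rank 20, with invariant factors (1,1,1,1,1,1,1,1,1,1,1,1,1,1,1,1,1,1,1,2).

Now H_k = ker ∂_k / im ∂_{k+1}, so:

  H_0: rank C_0 − rank ∂_1 = 10 − 9 = 1, and the invariant factors of ∂_1 are all 1, so H_0 ≅ Z.
  H_1: rank ker ∂_1 − rank ∂_2 = (30 − 9) − 20 = 1, and ∂_2 has invariant factor 2 > 1, so H_1 ≅ Z ⊕ Z/2.
  H_2: rank ker ∂_2 − rank ∂_3 = (20 − 20) − 0 = 0, and there is no ∂_3, so H_2 ≅ 0.

(K is a triangulation of the Klein bottle.)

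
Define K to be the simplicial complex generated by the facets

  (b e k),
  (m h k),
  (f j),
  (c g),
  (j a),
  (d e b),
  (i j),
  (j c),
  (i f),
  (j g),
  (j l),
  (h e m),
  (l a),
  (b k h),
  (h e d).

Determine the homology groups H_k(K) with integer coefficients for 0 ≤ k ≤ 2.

H_0 = Z^2,  H_1 = Z^4,  H_2 = 0.

Take the total order a < b < c < d < e < f < g < h < i < j < k < l < m on the vertex set. Then K (dimension 2) consists of the simplices:

  0-simplices (13): a, b, c, d, e, f, g, h, i, j, k, l, m
  1-simplices (21): aj, al, bd, be, bh, bk, cg, cj, de, dh, eh, ek, em, fi, fj, gj, hk, hm, ij, jl, km
  2-simplices (6): bde, bek, bhk, deh, ehm, hkm

Hence C_0 ≅ Z^13, C_1 ≅ Z^21, C_2 ≅ Z^6.

The boundary map ∂_1: C_1 → C_0 is given by ∂[p,q] = [q] − [p]. For instance
  ∂bh = h − b.
This gives a 13×21 integer matrix of rank 11; reducing to Smith normal form yields diagonal entries (1,1,1,1,1,1,1,1,1,1,1).

Boundary ∂_2: C_2 → C_1 sends each 2-simplex [p,q,r] to [q,r] − [p,r] + [p,q]. For instance
  ∂bhk = hk − bk + bh,
  ∂bek = ek − bk + be.
The 21×6 boundary matrix has rank 6 and Smith normal form diag(1,1,1,1,1,1).

Now H_k = ker ∂_k / im ∂_{k+1}, so:

  H_0: rank C_0 − rank ∂_1 = 13 − 11 = 2, and the invariant factors of ∂_1 are all 1, so H_0 ≅ Z^2.
  H_1: rank ker ∂_1 − rank ∂_2 = (21 − 11) − 6 = 4, and the invariant factors of ∂_2 are all 1, so H_1 ≅ Z^4.
  H_2: rank ker ∂_2 − rank ∂_3 = (6 − 6) − 0 = 0, and there is no ∂_3, so H_2 ≅ 0.

As a check, the Euler characteristic is 13 − 21 + 6 = -2, which agrees with 2 − 4 + 0 = -2.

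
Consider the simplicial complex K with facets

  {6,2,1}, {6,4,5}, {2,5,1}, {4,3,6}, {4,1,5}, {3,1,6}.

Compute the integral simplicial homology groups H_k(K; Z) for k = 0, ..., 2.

Fix the vertex order 1 < 2 < 3 < 4 < 5 < 6 and write every simplex with vertices in increasing order. Then dim K = 2 and the simplices of K are:

  0-simplices (6): [1], [2], [3], [4], [5], [6]
  1-simplices (12): [1,2], [1,3], [1,4], [1,5], [1,6], [2,5], [2,6], [3,4], [3,6], [4,5], [4,6], [5,6]
  2-simplices (6): [1,2,5], [1,2,6], [1,3,6], [1,4,5], [3,4,6], [4,5,6]

Hence C_0 ≅ Z^6, C_1 ≅ Z^12, C_2 ≅ Z^6.

Boundary ∂_1: C_1 → C_0 sends each edge [p,q] (with p < q) to q − p. For instance
  ∂[3,4] = [4] − [3].
This gives a 6×12 integer matrix of rank 5; reducing to Smith normal form yields diagonal entries (1,1,1,1,1).

∂_2: C_2 → C_1 acts by ∂[p,q,r] = [q,r] − [p,r] + [p,q]. For instance
  ∂[3,4,6] = [4,6] − [3,6] + [3,4],
  ∂[1,4,5] = [4,5] − [1,5] + [1,4].
The 12×6 boundary matrix has rank 6 and Smith normal form diag(1,1,1,1,1,1).

Reading off H_k = ker ∂_k / im ∂_{k+1}:

  H_0: rank C_0 − rank ∂_1 = 6 − 5 = 1, and the invariant factors of ∂_1 are all 1, so H_0 ≅ Z.
  H_1: rank ker ∂_1 − rank ∂_2 = (12 − 5) − 6 = 1, and the invariant factors of ∂_2 are all 1, so H_1 ≅ Z.
  H_2: rank ker ∂_2 − rank ∂_3 = (6 − 6) − 0 = 0, and there is no ∂_3, so H_2 ≅ 0.

As a check, the Euler characteristic is 6 − 12 + 6 = 0, which agrees with 1 − 1 + 0 = 0.
(K is a triangulation of the cylinder S^1 x I.)

H_0 = Z,  H_1 = Z,  H_2 = 0.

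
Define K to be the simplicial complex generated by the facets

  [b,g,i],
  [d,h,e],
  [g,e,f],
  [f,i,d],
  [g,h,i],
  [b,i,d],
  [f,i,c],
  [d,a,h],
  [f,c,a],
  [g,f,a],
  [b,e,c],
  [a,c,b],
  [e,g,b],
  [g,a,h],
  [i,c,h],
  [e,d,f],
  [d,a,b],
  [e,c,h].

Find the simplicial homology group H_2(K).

H_2 = Z.

Fix the vertex order a < b < c < d < e < f < g < h < i and write every simplex with vertices in increasing order. Then dim K = 2 and the simplices of K are:

  0-simplices (9): a, b, c, d, e, f, g, h, i
  1-simplices (27): ab, ac, ad, af, ag, ah, bc, bd, be, bg, bi, ce, cf, ch, ci, de, df, dh, di, ef, eg, eh, fg, fi, gh, gi, hi
  2-simplices (18): abc, abd, acf, adh, afg, agh, bce, bdi, beg, bgi, ceh, cfi, chi, def, deh, dfi, efg, ghi

Hence C_0 ≅ Z^9, C_1 ≅ Z^27, C_2 ≅ Z^18.

∂_1: C_1 → C_0 sends each edge [p,q] (with p < q) to q − p.
As a 9×27 matrix over Z this has rank 8, with invariant factors (1,1,1,1,1,1,1,1).

The boundary map ∂_2: C_2 → C_1 sends each 2-simplex [p,q,r] to [q,r] − [p,r] + [p,q]. For instance
  ∂beg = eg − bg + be,
  ∂ghi = hi − gi + gh.
As a 27×18 matrix over Z this has rank 17, with invariant factors (1,1,1,1,1,1,1,1,1,1,1,1,1,1,1,1,1).

From H_k ≅ ker(∂_k) / im(∂_{k+1}) we obtain:

  H_2: rank ker ∂_2 − rank ∂_3 = (18 − 17) − 0 = 1, and there is no ∂_3, so H_2 = Z.

(K is a triangulation of the torus T^2.)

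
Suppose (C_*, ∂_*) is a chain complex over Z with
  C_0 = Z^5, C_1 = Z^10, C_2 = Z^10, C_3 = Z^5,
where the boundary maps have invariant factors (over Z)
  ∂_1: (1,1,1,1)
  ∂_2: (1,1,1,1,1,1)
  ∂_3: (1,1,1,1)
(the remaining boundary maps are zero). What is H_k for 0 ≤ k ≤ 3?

H_0 = Z,  H_1 = 0,  H_2 = 0,  H_3 = Z.

H_0: b_0 = 5 − 0 − 4 = 1; torsion from ∂_1 factors > 1: none. So H_0 = Z.
H_1: b_1 = 10 − 4 − 6 = 0; torsion from ∂_2 factors > 1: none. So H_1 = 0.
H_2: b_2 = 10 − 6 − 4 = 0; torsion from ∂_3 factors > 1: none. So H_2 = 0.
H_3: b_3 = 5 − 4 − 0 = 1; torsion from ∂_4 factors > 1: none. So H_3 = Z.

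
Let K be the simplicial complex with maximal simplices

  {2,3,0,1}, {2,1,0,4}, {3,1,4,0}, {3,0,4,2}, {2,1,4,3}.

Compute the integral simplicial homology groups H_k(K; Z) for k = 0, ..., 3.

H_0 ≅ Z,  H_1 = 0,  H_2 = 0,  H_3 ≅ Z.

K has 5 vertices, 10 edges, 10 triangles, 5 3-simplices.
rank ∂_0 = 0, rank ∂_1 = 4 ⇒ b_0 = 5 − 0 − 4 = 1; all invariant factors of ∂_1 are 1 so no torsion. So H_0 ≅ Z.
rank ∂_1 = 4, rank ∂_2 = 6 ⇒ b_1 = 10 − 4 − 6 = 0; all invariant factors of ∂_2 are 1 so no torsion. So H_1 ≅ 0.
rank ∂_2 = 6, rank ∂_3 = 4 ⇒ b_2 = 10 − 6 − 4 = 0; all invariant factors of ∂_3 are 1 so no torsion. So H_2 ≅ 0.
rank ∂_3 = 4, rank ∂_4 = 0 ⇒ b_3 = 5 − 4 − 0 = 1. So H_3 ≅ Z.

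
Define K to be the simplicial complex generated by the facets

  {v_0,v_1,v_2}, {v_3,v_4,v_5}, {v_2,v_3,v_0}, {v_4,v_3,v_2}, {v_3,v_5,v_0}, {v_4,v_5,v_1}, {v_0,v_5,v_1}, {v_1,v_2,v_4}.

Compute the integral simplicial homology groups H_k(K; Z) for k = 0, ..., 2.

H_0 ≅ Z,  H_1 = 0,  H_2 ≅ Z.

We work with the vertex ordering v_0 < v_1 < v_2 < v_3 < v_4 < v_5. The simplices of K, each written with vertices in increasing order, are:

  0-simplices (6): [v_0], [v_1], [v_2], [v_3], [v_4], [v_5]
  1-simplices (12): [v_0,v_1], [v_0,v_2], [v_0,v_3], [v_0,v_5], [v_1,v_2], [v_1,v_4], [v_1,v_5], [v_2,v_3], [v_2,v_4], [v_3,v_4], [v_3,v_5], [v_4,v_5]
  2-simplices (8): [v_0,v_1,v_2], [v_0,v_1,v_5], [v_0,v_2,v_3], [v_0,v_3,v_5], [v_1,v_2,v_4], [v_1,v_4,v_5], [v_2,v_3,v_4], [v_3,v_4,v_5]

giving chain groups C_0 ≅ Z^6, C_1 ≅ Z^12, C_2 ≅ Z^8.

The boundary map ∂_1: C_1 → C_0 sends each edge [p,q] (with p < q) to q − p. For instance
  ∂[v_1,v_2] = [v_2] − [v_1].
The resulting 6×12 matrix has rank 5, and its Smith normal form has invariant factors (1,1,1,1,1).

Boundary ∂_2: C_2 → C_1 maps a triangle to the signed sum of its edges. For instance
  ∂[v_0,v_1,v_5] = [v_1,v_5] − [v_0,v_5] + [v_0,v_1],
  ∂[v_1,v_4,v_5] = [v_4,v_5] − [v_1,v_5] + [v_1,v_4].
This gives a 12×8 integer matrix of rank 7; reducing to Smith normal form yields diagonal entries (1,1,1,1,1,1,1).

Now H_k = ker ∂_k / im ∂_{k+1}, so:

  H_0: rank C_0 − rank ∂_1 = 6 − 5 = 1, and the invariant factors of ∂_1 are all 1, so H_0 ≅ Z.
  H_1: rank ker ∂_1 − rank ∂_2 = (12 − 5) − 7 = 0, and the invariant factors of ∂_2 are all 1, so H_1 ≅ 0.
  H_2: rank ker ∂_2 − rank ∂_3 = (8 − 7) − 0 = 1, and there is no ∂_3, so H_2 ≅ Z.

As a check, the Euler characteristic is 6 − 12 + 8 = 2, which agrees with 1 − 0 + 1 = 2.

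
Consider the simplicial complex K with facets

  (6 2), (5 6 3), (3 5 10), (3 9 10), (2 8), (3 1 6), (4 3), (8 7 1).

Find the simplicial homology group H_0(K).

We work with the vertex ordering 1 < 2 < 3 < 4 < 5 < 6 < 7 < 8 < 9 < 10. The simplices of K, each written with vertices in increasing order, are:

  0-simplices (10): [1], [2], [3], [4], [5], [6], [7], [8], [9], [10]
  1-simplices (15): [1,3], [1,6], [1,7], [1,8], [2,6], [2,8], [3,4], [3,5], [3,6], [3,9], [3,10], [5,6], [5,10], [7,8], [9,10]
  2-simplices (5): [1,3,6], [1,7,8], [3,5,6], [3,5,10], [3,9,10]

giving chain groups C_0 ≅ Z^10, C_1 ≅ Z^15, C_2 ≅ Z^5.

Boundary ∂_1: C_1 → C_0 maps an edge to its endpoints' difference, ∂[p,q] = q − p.
The resulting 10×15 matrix has rank 9, and its Smith normal form has invariant factors (1,1,1,1,1,1,1,1,1).

Boundary ∂_2: C_2 → C_1 sends each 2-simplex [p,q,r] to [q,r] − [p,r] + [p,q]. For instance
  ∂[3,5,10] = [5,10] − [3,10] + [3,5],
  ∂[1,3,6] = [3,6] − [1,6] + [1,3].
As a 15×5 matrix over Z this has rank 5, with invariant factors (1,1,1,1,1).

Reading off H_k = ker ∂_k / im ∂_{k+1}:

  H_0: rank C_0 − rank ∂_1 = 10 − 9 = 1, and the invariant factors of ∂_1 are all 1, so H_0 ≅ Z.

H_0 = Z.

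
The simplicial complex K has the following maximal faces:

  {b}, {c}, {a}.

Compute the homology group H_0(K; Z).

H_0 ≅ Z^3.

We work with the vertex ordering a < b < c. The simplices of K, each written with vertices in increasing order, are:

  0-simplices (3): a, b, c

so the chain groups are C_0 ≅ Z^3.

From H_k ≅ ker(∂_k) / im(∂_{k+1}) we obtain:

  H_0: rank C_0 − rank ∂_1 = 3 − 0 = 3, and there is no ∂_1, so H_0 = Z^3.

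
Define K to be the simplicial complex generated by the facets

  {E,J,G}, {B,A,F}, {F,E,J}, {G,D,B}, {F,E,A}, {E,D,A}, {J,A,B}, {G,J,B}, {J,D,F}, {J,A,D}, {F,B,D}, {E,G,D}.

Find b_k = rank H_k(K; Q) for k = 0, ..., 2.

Fix the vertex order A < B < D < E < F < G < J and write every simplex with vertices in increasing order. Then dim K = 2 and the simplices of K are:

  0-simplices (7): A, B, D, E, F, G, J
  1-simplices (18): AB, AD, AE, AF, AJ, BD, BF, BG, BJ, DE, DF, DG, DJ, EF, EG, EJ, FJ, GJ
  2-simplices (12): ABF, ABJ, ADE, ADJ, AEF, BDF, BDG, BGJ, DEG, DFJ, EFJ, EGJ

so the chain groups are C_0 ≅ Z^7, C_1 ≅ Z^18, C_2 ≅ Z^12.

Boundary ∂_1: C_1 → C_0 is given by ∂[p,q] = [q] − [p]. For instance
  ∂DF = F − D.
As a 7×18 matrix over Z this has rank 6, with invariant factors (1,1,1,1,1,1).

The boundary map ∂_2: C_2 → C_1 acts by ∂[p,q,r] = [q,r] − [p,r] + [p,q]. For instance
  ∂ABJ = BJ − AJ + AB,
  ∂ADE = DE − AE + AD.
As a 18×12 matrix over Z this has rank 12, with invariant factors (1,1,1,1,1,1,1,1,1,1,1,2).

From H_k ≅ ker(∂_k) / im(∂_{k+1}) we obtain:

  H_0: rank C_0 − rank ∂_1 = 7 − 6 = 1, and the invariant factors of ∂_1 are all 1, so H_0 = Z.
  H_1: rank ker ∂_1 − rank ∂_2 = (18 − 6) − 12 = 0, and ∂_2 has invariant factor 2 > 1, so H_1 = Z/2.
  H_2: rank ker ∂_2 − rank ∂_3 = (12 − 12) − 0 = 0, and there is no ∂_3, so H_2 = 0.

Hence the Betti numbers are b_0 = 1, b_1 = 0, b_2 = 0.

b_0 = 1, b_1 = 0, b_2 = 0.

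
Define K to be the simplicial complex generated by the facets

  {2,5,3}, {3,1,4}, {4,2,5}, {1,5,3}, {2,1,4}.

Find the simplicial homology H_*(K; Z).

H_0 = Z,  H_1 = Z,  H_2 = 0.

Order the vertices as 1 < 2 < 3 < 4 < 5. Listing each simplex with vertices in this order, K has dimension 2 with simplices:

  0-simplices (5): [1], [2], [3], [4], [5]
  1-simplices (10): [1,2], [1,3], [1,4], [1,5], [2,3], [2,4], [2,5], [3,4], [3,5], [4,5]
  2-simplices (5): [1,2,4], [1,3,4], [1,3,5], [2,3,5], [2,4,5]

Hence C_0 ≅ Z^5, C_1 ≅ Z^10, C_2 ≅ Z^5.

∂_1: C_1 → C_0 maps an edge to its endpoints' difference, ∂[p,q] = q − p.
The resulting 5×10 matrix has rank 4, and its Smith normal form has invariant factors (1,1,1,1).

∂_2: C_2 → C_1 maps a triangle to the signed sum of its edges. For instance
  ∂[1,3,5] = [3,5] − [1,5] + [1,3],
  ∂[1,2,4] = [2,4] − [1,4] + [1,2].
As a 10×5 matrix over Z this has rank 5, with invariant factors (1,1,1,1,1).

Reading off H_k = ker ∂_k / im ∂_{k+1}:

  H_0: rank C_0 − rank ∂_1 = 5 − 4 = 1, and the invariant factors of ∂_1 are all 1, so H_0 ≅ Z.
  H_1: rank ker ∂_1 − rank ∂_2 = (10 − 4) − 5 = 1, and the invariant factors of ∂_2 are all 1, so H_1 ≅ Z.
  H_2: rank ker ∂_2 − rank ∂_3 = (5 − 5) − 0 = 0, and there is no ∂_3, so H_2 ≅ 0.

As a check, the Euler characteristic is 5 − 10 + 5 = 0, which agrees with 1 − 1 + 0 = 0.
(K is a triangulation of the Möbius band.)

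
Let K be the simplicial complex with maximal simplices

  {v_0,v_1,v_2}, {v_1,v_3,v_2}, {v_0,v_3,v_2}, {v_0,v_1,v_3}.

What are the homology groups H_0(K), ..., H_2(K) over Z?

H_0 = Z,  H_1 = 0,  H_2 = Z.

Fix the vertex order v_0 < v_1 < v_2 < v_3 and write every simplex with vertices in increasing order. Then dim K = 2 and the simplices of K are:

  0-simplices (4): [v_0], [v_1], [v_2], [v_3]
  1-simplices (6): [v_0,v_1], [v_0,v_2], [v_0,v_3], [v_1,v_2], [v_1,v_3], [v_2,v_3]
  2-simplices (4): [v_0,v_1,v_2], [v_0,v_1,v_3], [v_0,v_2,v_3], [v_1,v_2,v_3]

Hence C_0 ≅ Z^4, C_1 ≅ Z^6, C_2 ≅ Z^4.

The boundary map ∂_1: C_1 → C_0 sends each edge [p,q] (with p < q) to q − p. For instance
  ∂[v_1,v_3] = [v_3] − [v_1].
The resulting 4×6 matrix has rank 3, and its Smith normal form has invariant factors (1,1,1).

∂_2: C_2 → C_1 sends each 2-simplex [p,q,r] to [q,r] − [p,r] + [p,q]. For instance
  ∂[v_0,v_1,v_2] = [v_1,v_2] − [v_0,v_2] + [v_0,v_1],
  ∂[v_1,v_2,v_3] = [v_2,v_3] − [v_1,v_3] + [v_1,v_2].
As a 6×4 matrix over Z this has rank 3, with invariant factors (1,1,1).

From H_k ≅ ker(∂_k) / im(∂_{k+1}) we obtain:

  H_0: rank C_0 − rank ∂_1 = 4 − 3 = 1, and the invariant factors of ∂_1 are all 1, so H_0 ≅ Z.
  H_1: rank ker ∂_1 − rank ∂_2 = (6 − 3) − 3 = 0, and the invariant factors of ∂_2 are all 1, so H_1 ≅ 0.
  H_2: rank ker ∂_2 − rank ∂_3 = (4 − 3) − 0 = 1, and there is no ∂_3, so H_2 ≅ Z.

As a check, the Euler characteristic is 4 − 6 + 4 = 2, which agrees with 1 − 0 + 1 = 2.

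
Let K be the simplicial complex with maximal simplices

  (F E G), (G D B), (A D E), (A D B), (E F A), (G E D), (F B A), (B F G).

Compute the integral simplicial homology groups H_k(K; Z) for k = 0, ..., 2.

Order the vertices as A < B < D < E < F < G. Listing each simplex with vertices in this order, K has dimension 2 with simplices:

  0-simplices (6): A, B, D, E, F, G
  1-simplices (12): AB, AD, AE, AF, BD, BF, BG, DE, DG, EF, EG, FG
  2-simplices (8): ABD, ABF, ADE, AEF, BDG, BFG, DEG, EFG

Hence C_0 ≅ Z^6, C_1 ≅ Z^12, C_2 ≅ Z^8.

The boundary map ∂_1: C_1 → C_0 is given by ∂[p,q] = [q] − [p]. For instance
  ∂BF = F − B.
The resulting 6×12 matrix has rank 5, and its Smith normal form has invariant factors (1,1,1,1,1).

The boundary map ∂_2: C_2 → C_1 sends each 2-simplex [p,q,r] to [q,r] − [p,r] + [p,q]. For instance
  ∂BFG = FG − BG + BF,
  ∂ADE = DE − AE + AD.
The resulting 12×8 matrix has rank 7, and its Smith normal form has invariant factors (1,1,1,1,1,1,1).

Computing H_k = (kernel of ∂_k) / (image of ∂_{k+1}):

  H_0: rank C_0 − rank ∂_1 = 6 − 5 = 1, and the invariant factors of ∂_1 are all 1, so H_0 = Z.
  H_1: rank ker ∂_1 − rank ∂_2 = (12 − 5) − 7 = 0, and the invariant factors of ∂_2 are all 1, so H_1 = 0.
  H_2: rank ker ∂_2 − rank ∂_3 = (8 − 7) − 0 = 1, and there is no ∂_3, so H_2 = Z.

H_0 ≅ Z,  H_1 = 0,  H_2 ≅ Z.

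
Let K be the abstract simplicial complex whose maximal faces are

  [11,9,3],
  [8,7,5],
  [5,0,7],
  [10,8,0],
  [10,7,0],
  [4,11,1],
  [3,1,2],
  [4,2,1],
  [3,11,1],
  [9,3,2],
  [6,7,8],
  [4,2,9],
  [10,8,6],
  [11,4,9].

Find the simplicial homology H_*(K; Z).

H_0 = Z^2,  H_1 = Z,  H_2 = Z.

Take the total order 0 < 1 < 2 < 3 < 4 < 5 < 6 < 7 < 8 < 9 < 10 < 11 on the vertex set. Then K (dimension 2) consists of the simplices:

  0-simplices (12): [0], [1], [2], [3], [4], [5], [6], [7], [8], [9], [10], [11]
  1-simplices (24): (24 of them)
  2-simplices (14): [0,5,7], [0,7,10], [0,8,10], [1,2,3], [1,2,4], [1,3,11], [1,4,11], [2,3,9], [2,4,9], [3,9,11], [4,9,11], [5,7,8], [6,7,8], [6,8,10]

giving chain groups C_0 ≅ Z^12, C_1 ≅ Z^24, C_2 ≅ Z^14.

Boundary ∂_1: C_1 → C_0 is given by ∂[p,q] = [q] − [p]. For instance
  ∂[2,9] = [9] − [2].
The 12×24 boundary matrix has rank 10 and Smith normal form diag(1,1,1,1,1,1,1,1,1,1).

∂_2: C_2 → C_1 sends each 2-simplex [p,q,r] to [q,r] − [p,r] + [p,q]. For instance
  ∂[1,4,11] = [4,11] − [1,11] + [1,4],
  ∂[6,8,10] = [8,10] − [6,10] + [6,8].
As a 24×14 matrix over Z this has rank 13, with invariant factors (1,1,1,1,1,1,1,1,1,1,1,1,1).

Now H_k = ker ∂_k / im ∂_{k+1}, so:

  H_0: rank C_0 − rank ∂_1 = 12 − 10 = 2, and the invariant factors of ∂_1 are all 1, so H_0 ≅ Z^2.
  H_1: rank ker ∂_1 − rank ∂_2 = (24 − 10) − 13 = 1, and the invariant factors of ∂_2 are all 1, so H_1 ≅ Z.
  H_2: rank ker ∂_2 − rank ∂_3 = (14 − 13) − 0 = 1, and there is no ∂_3, so H_2 ≅ Z.

As a check, the Euler characteristic is 12 − 24 + 14 = 2, which agrees with 2 − 1 + 1 = 2.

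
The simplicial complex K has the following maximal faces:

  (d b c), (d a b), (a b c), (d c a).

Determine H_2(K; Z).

H_2 = Z.

K has 4 vertices, 6 edges, 4 triangles.
rank ∂_2 = 3, rank ∂_3 = 0 ⇒ b_2 = 4 − 3 − 0 = 1. So H_2 ≅ Z.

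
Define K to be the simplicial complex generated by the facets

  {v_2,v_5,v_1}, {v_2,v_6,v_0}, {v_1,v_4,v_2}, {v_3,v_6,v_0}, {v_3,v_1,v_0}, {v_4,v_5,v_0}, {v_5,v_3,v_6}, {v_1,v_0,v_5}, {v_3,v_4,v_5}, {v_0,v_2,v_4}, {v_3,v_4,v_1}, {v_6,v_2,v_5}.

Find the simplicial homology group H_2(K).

H_2 ≅ 0.

Order the vertices as v_0 < v_1 < v_2 < v_3 < v_4 < v_5 < v_6. Listing each simplex with vertices in this order, K has dimension 2 with simplices:

  0-simplices (7): [v_0], [v_1], [v_2], [v_3], [v_4], [v_5], [v_6]
  1-simplices (18): (18 of them)
  2-simplices (12): (12 of them)

giving chain groups C_0 ≅ Z^7, C_1 ≅ Z^18, C_2 ≅ Z^12.

Boundary ∂_1: C_1 → C_0 maps an edge to its endpoints' difference, ∂[p,q] = q − p. For instance
  ∂[v_3,v_5] = [v_5] − [v_3].
The 7×18 boundary matrix has rank 6 and Smith normal form diag(1,1,1,1,1,1).

The boundary map ∂_2: C_2 → C_1 acts by ∂[p,q,r] = [q,r] − [p,r] + [p,q]. For instance
  ∂[v_3,v_5,v_6] = [v_5,v_6] − [v_3,v_6] + [v_3,v_5],
  ∂[v_0,v_1,v_5] = [v_1,v_5] − [v_0,v_5] + [v_0,v_1].
The 18×12 boundary matrix has rank 12 and Smith normal form diag(1,1,1,1,1,1,1,1,1,1,1,2).

Reading off H_k = ker ∂_k / im ∂_{k+1}:

  H_2: rank ker ∂_2 − rank ∂_3 = (12 − 12) − 0 = 0, and there is no ∂_3, so H_2 ≅ 0.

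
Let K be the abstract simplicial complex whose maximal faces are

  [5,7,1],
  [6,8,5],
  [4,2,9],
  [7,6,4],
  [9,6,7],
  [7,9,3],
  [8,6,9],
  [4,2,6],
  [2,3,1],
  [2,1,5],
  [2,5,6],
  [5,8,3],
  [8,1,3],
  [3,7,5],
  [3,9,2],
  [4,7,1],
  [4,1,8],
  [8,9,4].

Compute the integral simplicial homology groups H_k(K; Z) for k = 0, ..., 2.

K has 9 vertices, 27 edges, 18 triangles.
rank ∂_0 = 0, rank ∂_1 = 8 ⇒ b_0 = 9 − 0 − 8 = 1; all invariant factors of ∂_1 are 1 so no torsion. So H_0 = Z.
rank ∂_1 = 8, rank ∂_2 = 18 ⇒ b_1 = 27 − 8 − 18 = 1; ∂_2 has invariant factor(s) [2] giving torsion. So H_1 = Z ⊕ Z/2Z.
rank ∂_2 = 18, rank ∂_3 = 0 ⇒ b_2 = 18 − 18 − 0 = 0. So H_2 = 0.

H_0 ≅ Z,  H_1 ≅ Z ⊕ Z/2Z,  H_2 = 0.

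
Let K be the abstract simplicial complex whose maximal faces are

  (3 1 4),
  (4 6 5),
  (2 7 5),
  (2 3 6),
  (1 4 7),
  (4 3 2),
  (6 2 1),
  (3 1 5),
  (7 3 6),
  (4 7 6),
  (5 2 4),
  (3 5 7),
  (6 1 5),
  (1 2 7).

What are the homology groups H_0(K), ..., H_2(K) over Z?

Order the vertices as 1 < 2 < 3 < 4 < 5 < 6 < 7. Listing each simplex with vertices in this order, K has dimension 2 with simplices:

  0-simplices (7): [1], [2], [3], [4], [5], [6], [7]
  1-simplices (21): [1,2], [1,3], [1,4], [1,5], [1,6], [1,7], [2,3], [2,4], [2,5], [2,6], [2,7], [3,4], [3,5], [3,6], [3,7], [4,5], [4,6], [4,7], [5,6], [5,7], [6,7]
  2-simplices (14): [1,2,6], [1,2,7], [1,3,4], [1,3,5], [1,4,7], [1,5,6], [2,3,4], [2,3,6], [2,4,5], [2,5,7], [3,5,7], [3,6,7], [4,5,6], [4,6,7]

so the chain groups are C_0 ≅ Z^7, C_1 ≅ Z^21, C_2 ≅ Z^14.

∂_1: C_1 → C_0 is given by ∂[p,q] = [q] − [p].
The resulting 7×21 matrix has rank 6, and its Smith normal form has invariant factors (1,1,1,1,1,1).

The boundary map ∂_2: C_2 → C_1 acts by ∂[p,q,r] = [q,r] − [p,r] + [p,q]. For instance
  ∂[3,5,7] = [5,7] − [3,7] + [3,5],
  ∂[1,3,5] = [3,5] − [1,5] + [1,3].
The 21×14 boundary matrix has rank 13 and Smith normal form diag(1,1,1,1,1,1,1,1,1,1,1,1,1).

Now H_k = ker ∂_k / im ∂_{k+1}, so:

  H_0: rank C_0 − rank ∂_1 = 7 − 6 = 1, and the invariant factors of ∂_1 are all 1, so H_0 = Z.
  H_1: rank ker ∂_1 − rank ∂_2 = (21 − 6) − 13 = 2, and the invariant factors of ∂_2 are all 1, so H_1 = Z^2.
  H_2: rank ker ∂_2 − rank ∂_3 = (14 − 13) − 0 = 1, and there is no ∂_3, so H_2 = Z.

As a check, the Euler characteristic is 7 − 21 + 14 = 0, which agrees with 1 − 2 + 1 = 0.

H_0 ≅ Z,  H_1 ≅ Z^2,  H_2 ≅ Z.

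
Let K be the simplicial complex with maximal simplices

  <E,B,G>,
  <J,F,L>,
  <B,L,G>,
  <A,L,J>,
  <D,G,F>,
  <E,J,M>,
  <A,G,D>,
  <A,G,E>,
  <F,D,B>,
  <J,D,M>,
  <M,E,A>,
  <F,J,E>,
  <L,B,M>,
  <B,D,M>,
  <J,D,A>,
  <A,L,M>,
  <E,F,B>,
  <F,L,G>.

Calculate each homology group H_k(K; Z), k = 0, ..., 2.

Order the vertices as A < B < D < E < F < G < J < L < M. Listing each simplex with vertices in this order, K has dimension 2 with simplices:

  0-simplices (9): A, B, D, E, F, G, J, L, M
  1-simplices (27): AD, AE, AG, AJ, AL, AM, BD, BE, BF, BG, BL, BM, DF, DG, DJ, DM, EF, EG, EJ, EM, FG, FJ, FL, GL, JL, JM, LM
  2-simplices (18): ADG, ADJ, AEG, AEM, AJL, ALM, BDF, BDM, BEF, BEG, BGL, BLM, DFG, DJM, EFJ, EJM, FGL, FJL

so the chain groups are C_0 ≅ Z^9, C_1 ≅ Z^27, C_2 ≅ Z^18.

The boundary map ∂_1: C_1 → C_0 maps an edge to its endpoints' difference, ∂[p,q] = q − p.
The 9×27 boundary matrix has rank 8 and Smith normal form diag(1,1,1,1,1,1,1,1).

The boundary map ∂_2: C_2 → C_1 sends each 2-simplex [p,q,r] to [q,r] − [p,r] + [p,q]. For instance
  ∂BEF = EF − BF + BE,
  ∂DFG = FG − DG + DF.
The 27×18 boundary matrix has rank 18 and Smith normal form diag(1,1,1,1,1,1,1,1,1,1,1,1,1,1,1,1,1,2).

Reading off H_k = ker ∂_k / im ∂_{k+1}:

  H_0: rank C_0 − rank ∂_1 = 9 − 8 = 1, and the invariant factors of ∂_1 are all 1, so H_0 = Z.
  H_1: rank ker ∂_1 − rank ∂_2 = (27 − 8) − 18 = 1, and ∂_2 has invariant factor 2 > 1, so H_1 = Z ⊕ Z_2.
  H_2: rank ker ∂_2 − rank ∂_3 = (18 − 18) − 0 = 0, and there is no ∂_3, so H_2 = 0.

(K is a triangulation of the Klein bottle.)

H_0 = Z,  H_1 = Z ⊕ Z_2,  H_2 = 0.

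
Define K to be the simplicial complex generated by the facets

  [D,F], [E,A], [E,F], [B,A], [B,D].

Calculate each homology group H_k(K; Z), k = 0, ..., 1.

Order the vertices as A < B < D < E < F. Listing each simplex with vertices in this order, K has dimension 1 with simplices:

  0-simplices (5): A, B, D, E, F
  1-simplices (5): AB, AE, BD, DF, EF

so the chain groups are C_0 ≅ Z^5, C_1 ≅ Z^5.

The boundary map ∂_1: C_1 → C_0 maps an edge to its endpoints' difference, ∂[p,q] = q − p. For instance
  ∂EF = F − E.
The 5×5 boundary matrix has rank 4 and Smith normal form diag(1,1,1,1).

Reading off H_k = ker ∂_k / im ∂_{k+1}:

  H_0: rank C_0 − rank ∂_1 = 5 − 4 = 1, and the invariant factors of ∂_1 are all 1, so H_0 ≅ Z.
  H_1: rank ker ∂_1 − rank ∂_2 = (5 − 4) − 0 = 1, and there is no ∂_2, so H_1 ≅ Z.

H_0 = Z,  H_1 = Z.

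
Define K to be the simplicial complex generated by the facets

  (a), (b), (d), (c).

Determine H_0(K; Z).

We work with the vertex ordering a < b < c < d. The simplices of K, each written with vertices in increasing order, are:

  0-simplices (4): a, b, c, d

so the chain groups are C_0 ≅ Z^4.

Computing H_k = (kernel of ∂_k) / (image of ∂_{k+1}):

  H_0: rank C_0 − rank ∂_1 = 4 − 0 = 4, and there is no ∂_1, so H_0 = Z^4.

H_0 = Z^4.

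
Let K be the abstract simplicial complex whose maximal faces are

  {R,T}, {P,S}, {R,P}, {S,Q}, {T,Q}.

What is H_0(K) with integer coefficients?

K has 5 vertices, 5 edges.
rank ∂_0 = 0, rank ∂_1 = 4 ⇒ b_0 = 5 − 0 − 4 = 1; all invariant factors of ∂_1 are 1 so no torsion. So H_0 ≅ Z.

H_0 = Z.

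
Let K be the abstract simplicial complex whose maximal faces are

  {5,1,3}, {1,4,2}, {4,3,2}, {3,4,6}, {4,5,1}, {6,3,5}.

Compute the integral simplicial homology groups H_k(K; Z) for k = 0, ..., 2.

We work with the vertex ordering 1 < 2 < 3 < 4 < 5 < 6. The simplices of K, each written with vertices in increasing order, are:

  0-simplices (6): [1], [2], [3], [4], [5], [6]
  1-simplices (12): [1,2], [1,3], [1,4], [1,5], [2,3], [2,4], [3,4], [3,5], [3,6], [4,5], [4,6], [5,6]
  2-simplices (6): [1,2,4], [1,3,5], [1,4,5], [2,3,4], [3,4,6], [3,5,6]

so the chain groups are C_0 ≅ Z^6, C_1 ≅ Z^12, C_2 ≅ Z^6.

Boundary ∂_1: C_1 → C_0 is given by ∂[p,q] = [q] − [p].
The 6×12 boundary matrix has rank 5 and Smith normal form diag(1,1,1,1,1).

The boundary map ∂_2: C_2 → C_1 acts by ∂[p,q,r] = [q,r] − [p,r] + [p,q]. For instance
  ∂[2,3,4] = [3,4] − [2,4] + [2,3],
  ∂[3,5,6] = [5,6] − [3,6] + [3,5].
The 12×6 boundary matrix has rank 6 and Smith normal form diag(1,1,1,1,1,1).

Now H_k = ker ∂_k / im ∂_{k+1}, so:

  H_0: rank C_0 − rank ∂_1 = 6 − 5 = 1, and the invariant factors of ∂_1 are all 1, so H_0 ≅ Z.
  H_1: rank ker ∂_1 − rank ∂_2 = (12 − 5) − 6 = 1, and the invariant factors of ∂_2 are all 1, so H_1 ≅ Z.
  H_2: rank ker ∂_2 − rank ∂_3 = (6 − 6) − 0 = 0, and there is no ∂_3, so H_2 ≅ 0.

H_0 ≅ Z,  H_1 ≅ Z,  H_2 = 0.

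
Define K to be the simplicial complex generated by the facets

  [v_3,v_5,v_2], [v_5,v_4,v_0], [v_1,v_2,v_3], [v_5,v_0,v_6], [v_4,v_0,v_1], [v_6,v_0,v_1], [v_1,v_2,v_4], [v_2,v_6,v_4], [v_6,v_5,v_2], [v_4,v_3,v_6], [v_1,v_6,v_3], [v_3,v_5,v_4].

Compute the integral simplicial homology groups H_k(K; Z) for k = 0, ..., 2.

H_0 ≅ Z,  H_1 ≅ Z_2,  H_2 = 0.

Fix the vertex order v_0 < v_1 < v_2 < v_3 < v_4 < v_5 < v_6 and write every simplex with vertices in increasing order. Then dim K = 2 and the simplices of K are:

  0-simplices (7): [v_0], [v_1], [v_2], [v_3], [v_4], [v_5], [v_6]
  1-simplices (18): (18 of them)
  2-simplices (12): (12 of them)

giving chain groups C_0 ≅ Z^7, C_1 ≅ Z^18, C_2 ≅ Z^12.

The boundary map ∂_1: C_1 → C_0 is given by ∂[p,q] = [q] − [p].
As a 7×18 matrix over Z this has rank 6, with invariant factors (1,1,1,1,1,1).

Boundary ∂_2: C_2 → C_1 acts by ∂[p,q,r] = [q,r] − [p,r] + [p,q]. For instance
  ∂[v_2,v_4,v_6] = [v_4,v_6] − [v_2,v_6] + [v_2,v_4],
  ∂[v_3,v_4,v_6] = [v_4,v_6] − [v_3,v_6] + [v_3,v_4].
The 18×12 boundary matrix has rank 12 and Smith normal form diag(1,1,1,1,1,1,1,1,1,1,1,2).

Reading off H_k = ker ∂_k / im ∂_{k+1}:

  H_0: rank C_0 − rank ∂_1 = 7 − 6 = 1, and the invariant factors of ∂_1 are all 1, so H_0 ≅ Z.
  H_1: rank ker ∂_1 − rank ∂_2 = (18 − 6) − 12 = 0, and ∂_2 has invariant factor 2 > 1, so H_1 ≅ Z_2.
  H_2: rank ker ∂_2 − rank ∂_3 = (12 − 12) − 0 = 0, and there is no ∂_3, so H_2 ≅ 0.

(K is a triangulation of the real projective plane RP^2.)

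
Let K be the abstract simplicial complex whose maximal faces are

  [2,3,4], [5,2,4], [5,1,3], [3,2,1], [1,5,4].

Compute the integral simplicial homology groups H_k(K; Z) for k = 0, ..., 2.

Order the vertices as 1 < 2 < 3 < 4 < 5. Listing each simplex with vertices in this order, K has dimension 2 with simplices:

  0-simplices (5): [1], [2], [3], [4], [5]
  1-simplices (10): [1,2], [1,3], [1,4], [1,5], [2,3], [2,4], [2,5], [3,4], [3,5], [4,5]
  2-simplices (5): [1,2,3], [1,3,5], [1,4,5], [2,3,4], [2,4,5]

giving chain groups C_0 ≅ Z^5, C_1 ≅ Z^10, C_2 ≅ Z^5.

Boundary ∂_1: C_1 → C_0 is given by ∂[p,q] = [q] − [p].
This gives a 5×10 integer matrix of rank 4; reducing to Smith normal form yields diagonal entries (1,1,1,1).

Boundary ∂_2: C_2 → C_1 maps a triangle to the signed sum of its edges. For instance
  ∂[2,3,4] = [3,4] − [2,4] + [2,3],
  ∂[1,4,5] = [4,5] − [1,5] + [1,4].
The resulting 10×5 matrix has rank 5, and its Smith normal form has invariant factors (1,1,1,1,1).

Now H_k = ker ∂_k / im ∂_{k+1}, so:

  H_0: rank C_0 − rank ∂_1 = 5 − 4 = 1, and the invariant factors of ∂_1 are all 1, so H_0 ≅ Z.
  H_1: rank ker ∂_1 − rank ∂_2 = (10 − 4) − 5 = 1, and the invariant factors of ∂_2 are all 1, so H_1 ≅ Z.
  H_2: rank ker ∂_2 − rank ∂_3 = (5 − 5) − 0 = 0, and there is no ∂_3, so H_2 ≅ 0.

H_0 = Z,  H_1 = Z,  H_2 = 0.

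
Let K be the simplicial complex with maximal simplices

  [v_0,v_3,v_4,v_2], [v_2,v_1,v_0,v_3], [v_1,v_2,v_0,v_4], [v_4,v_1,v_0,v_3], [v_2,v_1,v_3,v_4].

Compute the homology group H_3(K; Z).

Fix the vertex order v_0 < v_1 < v_2 < v_3 < v_4 and write every simplex with vertices in increasing order. Then dim K = 3 and the simplices of K are:

  0-simplices (5): [v_0], [v_1], [v_2], [v_3], [v_4]
  1-simplices (10): [v_0,v_1], [v_0,v_2], [v_0,v_3], [v_0,v_4], [v_1,v_2], [v_1,v_3], [v_1,v_4], [v_2,v_3], [v_2,v_4], [v_3,v_4]
  2-simplices (10): [v_0,v_1,v_2], [v_0,v_1,v_3], [v_0,v_1,v_4], [v_0,v_2,v_3], [v_0,v_2,v_4], [v_0,v_3,v_4], [v_1,v_2,v_3], [v_1,v_2,v_4], [v_1,v_3,v_4], [v_2,v_3,v_4]
  3-simplices (5): [v_0,v_1,v_2,v_3], [v_0,v_1,v_2,v_4], [v_0,v_1,v_3,v_4], [v_0,v_2,v_3,v_4], [v_1,v_2,v_3,v_4]

giving chain groups C_0 ≅ Z^5, C_1 ≅ Z^10, C_2 ≅ Z^10, C_3 ≅ Z^5.

Boundary ∂_1: C_1 → C_0 maps an edge to its endpoints' difference, ∂[p,q] = q − p.
This gives a 5×10 integer matrix of rank 4; reducing to Smith normal form yields diagonal entries (1,1,1,1).

∂_2: C_2 → C_1 acts by ∂[p,q,r] = [q,r] − [p,r] + [p,q]. For instance
  ∂[v_0,v_1,v_3] = [v_1,v_3] − [v_0,v_3] + [v_0,v_1],
  ∂[v_0,v_1,v_2] = [v_1,v_2] − [v_0,v_2] + [v_0,v_1].
As a 10×10 matrix over Z this has rank 6, with invariant factors (1,1,1,1,1,1).

Boundary ∂_3: C_3 → C_2 sends each 3-simplex σ to the alternating sum Σ_i (−1)^i (σ with its i-th vertex removed). For instance
  ∂[v_0,v_1,v_2,v_3] = [v_1,v_2,v_3] − [v_0,v_2,v_3] + [v_0,v_1,v_3] − [v_0,v_1,v_2],
  ∂[v_0,v_1,v_3,v_4] = [v_1,v_3,v_4] − [v_0,v_3,v_4] + [v_0,v_1,v_4] − [v_0,v_1,v_3].
The resulting 10×5 matrix has rank 4, and its Smith normal form has invariant factors (1,1,1,1).

From H_k ≅ ker(∂_k) / im(∂_{k+1}) we obtain:

  H_3: rank ker ∂_3 − rank ∂_4 = (5 − 4) − 0 = 1, and there is no ∂_4, so H_3 ≅ Z.

H_3 = Z.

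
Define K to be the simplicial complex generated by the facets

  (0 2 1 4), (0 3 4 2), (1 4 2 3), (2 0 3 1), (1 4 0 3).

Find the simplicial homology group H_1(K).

H_1 ≅ 0.

Fix the vertex order 0 < 1 < 2 < 3 < 4 and write every simplex with vertices in increasing order. Then dim K = 3 and the simplices of K are:

  0-simplices (5): [0], [1], [2], [3], [4]
  1-simplices (10): [0,1], [0,2], [0,3], [0,4], [1,2], [1,3], [1,4], [2,3], [2,4], [3,4]
  2-simplices (10): [0,1,2], [0,1,3], [0,1,4], [0,2,3], [0,2,4], [0,3,4], [1,2,3], [1,2,4], [1,3,4], [2,3,4]
  3-simplices (5): [0,1,2,3], [0,1,2,4], [0,1,3,4], [0,2,3,4], [1,2,3,4]

giving chain groups C_0 ≅ Z^5, C_1 ≅ Z^10, C_2 ≅ Z^10, C_3 ≅ Z^5.

The boundary map ∂_1: C_1 → C_0 sends each edge [p,q] (with p < q) to q − p. For instance
  ∂[0,4] = [4] − [0].
The resulting 5×10 matrix has rank 4, and its Smith normal form has invariant factors (1,1,1,1).

Boundary ∂_2: C_2 → C_1 acts by ∂[p,q,r] = [q,r] − [p,r] + [p,q]. For instance
  ∂[0,2,4] = [2,4] − [0,4] + [0,2],
  ∂[2,3,4] = [3,4] − [2,4] + [2,3].
As a 10×10 matrix over Z this has rank 6, with invariant factors (1,1,1,1,1,1).

∂_3: C_3 → C_2 sends each 3-simplex σ to the alternating sum Σ_i (−1)^i (σ with its i-th vertex removed). For instance
  ∂[0,2,3,4] = [2,3,4] − [0,3,4] + [0,2,4] − [0,2,3],
  ∂[0,1,3,4] = [1,3,4] − [0,3,4] + [0,1,4] − [0,1,3].
The resulting 10×5 matrix has rank 4, and its Smith normal form has invariant factors (1,1,1,1).

Computing H_k = (kernel of ∂_k) / (image of ∂_{k+1}):

  H_1: rank ker ∂_1 − rank ∂_2 = (10 − 4) − 6 = 0, and the invariant factors of ∂_2 are all 1, so H_1 = 0.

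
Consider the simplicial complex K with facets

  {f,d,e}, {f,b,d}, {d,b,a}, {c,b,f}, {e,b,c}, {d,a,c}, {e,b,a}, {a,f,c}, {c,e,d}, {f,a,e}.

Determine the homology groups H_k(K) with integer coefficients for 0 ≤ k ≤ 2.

H_0 ≅ Z,  H_1 ≅ Z/2,  H_2 = 0.

Order the vertices as a < b < c < d < e < f. Listing each simplex with vertices in this order, K has dimension 2 with simplices:

  0-simplices (6): a, b, c, d, e, f
  1-simplices (15): ab, ac, ad, ae, af, bc, bd, be, bf, cd, ce, cf, de, df, ef
  2-simplices (10): abd, abe, acd, acf, aef, bce, bcf, bdf, cde, def

giving chain groups C_0 ≅ Z^6, C_1 ≅ Z^15, C_2 ≅ Z^10.

∂_1: C_1 → C_0 maps an edge to its endpoints' difference, ∂[p,q] = q − p.
The 6×15 boundary matrix has rank 5 and Smith normal form diag(1,1,1,1,1).

∂_2: C_2 → C_1 sends each 2-simplex [p,q,r] to [q,r] − [p,r] + [p,q]. For instance
  ∂abe = be − ae + ab,
  ∂acf = cf − af + ac.
This gives a 15×10 integer matrix of rank 10; reducing to Smith normal form yields diagonal entries (1,1,1,1,1,1,1,1,1,2).

Reading off H_k = ker ∂_k / im ∂_{k+1}:

  H_0: rank C_0 − rank ∂_1 = 6 − 5 = 1, and the invariant factors of ∂_1 are all 1, so H_0 ≅ Z.
  H_1: rank ker ∂_1 − rank ∂_2 = (15 − 5) − 10 = 0, and ∂_2 has invariant factor 2 > 1, so H_1 ≅ Z/2.
  H_2: rank ker ∂_2 − rank ∂_3 = (10 − 10) − 0 = 0, and there is no ∂_3, so H_2 ≅ 0.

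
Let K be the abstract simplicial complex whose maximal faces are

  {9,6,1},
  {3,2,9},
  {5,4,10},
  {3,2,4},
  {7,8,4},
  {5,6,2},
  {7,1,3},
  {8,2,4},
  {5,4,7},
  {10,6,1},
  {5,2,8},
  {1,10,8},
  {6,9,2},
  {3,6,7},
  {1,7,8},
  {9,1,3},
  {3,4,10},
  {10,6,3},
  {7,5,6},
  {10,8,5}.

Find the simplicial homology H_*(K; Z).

H_0 ≅ Z,  H_1 ≅ Z ⊕ Z/2,  H_2 = 0.

Order the vertices as 1 < 2 < 3 < 4 < 5 < 6 < 7 < 8 < 9 < 10. Listing each simplex with vertices in this order, K has dimension 2 with simplices:

  0-simplices (10): [1], [2], [3], [4], [5], [6], [7], [8], [9], [10]
  1-simplices (30): (30 of them)
  2-simplices (20): (20 of them)

giving chain groups C_0 ≅ Z^10, C_1 ≅ Z^30, C_2 ≅ Z^20.

The boundary map ∂_1: C_1 → C_0 maps an edge to its endpoints' difference, ∂[p,q] = q − p. For instance
  ∂[2,3] = [3] − [2].
This gives a 10×30 integer matrix of rank 9; reducing to Smith normal form yields diagonal entries (1,1,1,1,1,1,1,1,1).

The boundary map ∂_2: C_2 → C_1 sends each 2-simplex [p,q,r] to [q,r] − [p,r] + [p,q]. For instance
  ∂[2,6,9] = [6,9] − [2,9] + [2,6],
  ∂[1,6,9] = [6,9] − [1,9] + [1,6].
The resulting 30×20 matrix has rank 20, and its Smith normal form has invariant factors (1,1,1,1,1,1,1,1,1,1,1,1,1,1,1,1,1,1,1,2).

Now H_k = ker ∂_k / im ∂_{k+1}, so:

  H_0: rank C_0 − rank ∂_1 = 10 − 9 = 1, and the invariant factors of ∂_1 are all 1, so H_0 ≅ Z.
  H_1: rank ker ∂_1 − rank ∂_2 = (30 − 9) − 20 = 1, and ∂_2 has invariant factor 2 > 1, so H_1 ≅ Z ⊕ Z/2.
  H_2: rank ker ∂_2 − rank ∂_3 = (20 − 20) − 0 = 0, and there is no ∂_3, so H_2 ≅ 0.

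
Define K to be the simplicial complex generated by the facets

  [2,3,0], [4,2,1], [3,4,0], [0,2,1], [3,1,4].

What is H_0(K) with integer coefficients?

Order the vertices as 0 < 1 < 2 < 3 < 4. Listing each simplex with vertices in this order, K has dimension 2 with simplices:

  0-simplices (5): [0], [1], [2], [3], [4]
  1-simplices (10): [0,1], [0,2], [0,3], [0,4], [1,2], [1,3], [1,4], [2,3], [2,4], [3,4]
  2-simplices (5): [0,1,2], [0,2,3], [0,3,4], [1,2,4], [1,3,4]

Hence C_0 ≅ Z^5, C_1 ≅ Z^10, C_2 ≅ Z^5.

The boundary map ∂_1: C_1 → C_0 is given by ∂[p,q] = [q] − [p]. For instance
  ∂[0,4] = [4] − [0].
As a 5×10 matrix over Z this has rank 4, with invariant factors (1,1,1,1).

The boundary map ∂_2: C_2 → C_1 acts by ∂[p,q,r] = [q,r] − [p,r] + [p,q]. For instance
  ∂[1,3,4] = [3,4] − [1,4] + [1,3],
  ∂[0,1,2] = [1,2] − [0,2] + [0,1].
The 10×5 boundary matrix has rank 5 and Smith normal form diag(1,1,1,1,1).

Reading off H_k = ker ∂_k / im ∂_{k+1}:

  H_0: rank C_0 − rank ∂_1 = 5 − 4 = 1, and the invariant factors of ∂_1 are all 1, so H_0 ≅ Z.

H_0 ≅ Z.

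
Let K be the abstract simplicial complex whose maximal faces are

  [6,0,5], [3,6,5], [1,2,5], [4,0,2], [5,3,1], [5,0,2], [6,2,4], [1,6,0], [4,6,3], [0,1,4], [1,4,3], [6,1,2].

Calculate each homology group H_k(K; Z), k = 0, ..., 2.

K has 7 vertices, 18 edges, 12 triangles.
rank ∂_0 = 0, rank ∂_1 = 6 ⇒ b_0 = 7 − 0 − 6 = 1; all invariant factors of ∂_1 are 1 so no torsion. So H_0 ≅ Z.
rank ∂_1 = 6, rank ∂_2 = 12 ⇒ b_1 = 18 − 6 − 12 = 0; ∂_2 has invariant factor(s) [2] giving torsion. So H_1 ≅ Z/2Z.
rank ∂_2 = 12, rank ∂_3 = 0 ⇒ b_2 = 12 − 12 − 0 = 0. So H_2 ≅ 0.

H_0 = Z,  H_1 = Z/2Z,  H_2 = 0.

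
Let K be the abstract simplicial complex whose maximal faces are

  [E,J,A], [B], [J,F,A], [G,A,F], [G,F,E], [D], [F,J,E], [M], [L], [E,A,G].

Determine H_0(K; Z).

Fix the vertex order A < B < D < E < F < G < J < L < M and write every simplex with vertices in increasing order. Then dim K = 2 and the simplices of K are:

  0-simplices (9): A, B, D, E, F, G, J, L, M
  1-simplices (9): AE, AF, AG, AJ, EF, EG, EJ, FG, FJ
  2-simplices (6): AEG, AEJ, AFG, AFJ, EFG, EFJ

so the chain groups are C_0 ≅ Z^9, C_1 ≅ Z^9, C_2 ≅ Z^6.

Boundary ∂_1: C_1 → C_0 maps an edge to its endpoints' difference, ∂[p,q] = q − p. For instance
  ∂AJ = J − A.
The 9×9 boundary matrix has rank 4 and Smith normal form diag(1,1,1,1).

∂_2: C_2 → C_1 sends each 2-simplex [p,q,r] to [q,r] − [p,r] + [p,q]. For instance
  ∂EFJ = FJ − EJ + EF,
  ∂AEJ = EJ − AJ + AE.
The resulting 9×6 matrix has rank 5, and its Smith normal form has invariant factors (1,1,1,1,1).

Reading off H_k = ker ∂_k / im ∂_{k+1}:

  H_0: rank C_0 − rank ∂_1 = 9 − 4 = 5, and the invariant factors of ∂_1 are all 1, so H_0 ≅ Z^5.

(K is a triangulation of the disjoint union of the 2-sphere S^2 and a set of 4 points.)

H_0 ≅ Z^5.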